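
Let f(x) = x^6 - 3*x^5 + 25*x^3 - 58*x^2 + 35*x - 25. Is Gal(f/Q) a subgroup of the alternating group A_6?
The polynomial is irreducible of degree 6 over Q. Its discriminant is 38865540370000, which is not a perfect square. A Galois group lies in the alternating group exactly when the discriminant is a square in Q, so the Galois group (S_4) is not contained in A_6.

No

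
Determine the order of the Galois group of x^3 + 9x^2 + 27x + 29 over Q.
The degree of the splitting field over Q equals the order of the Galois group, so first determine the group. The polynomial is an irreducible cubic over Q and its discriminant is -108, which is not a perfect square. For an irreducible cubic, a non-square discriminant gives Galois group S_3. The Galois group S_3 (3T2) has order 6, so the splitting field has degree 6 over Q.

6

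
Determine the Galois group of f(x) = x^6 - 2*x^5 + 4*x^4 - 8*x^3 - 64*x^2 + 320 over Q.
The polynomial f is an irreducible sextic over Q, so G = Gal(f/Q) is one of the 16 transitive subgroups 6T1, ..., 6T16 of S_6. The discriminant of f is 564385546240000 = 23756800^2, a perfect square, so G is contained in A_6. The transitive groups of degree 6 contained in A_6 are: A_4 (6T4, order 12), S_4 (6T7, order 24), (C_3 x C_3) : C_4 (6T10, order 36), PSL(2,5) (6T12, order 60), A_6 (6T15, order 360). By Dedekind's theorem, for a prime p not dividing disc(f) the degrees of the irreducible factors of f mod p form the cycle type of an element of G. Factoring f modulo the 19 such primes p <= 79 (skipping 2, 5, 29, which divide the discriminant), each new pattern first appears at: mod 3: f = (x^2 + 1)(x^4 + x^3 + 2), pattern 4+2; mod 11: f = (x^3 + 3x^2 + 10x + 7)(x^3 + 6x^2 + 9x + 8), pattern 3+3; mod 19: f = (x + 14)(x + 16)(x^2 + 11x + 1)(x^2 + 14x + 15), pattern 2+2+1+1; mod 61: f = (x + 5)(x + 38)(x + 52)(x^3 + 25x^2 + 22x + 23), pattern 3+1+1+1. No other pattern occurs in this range, so the set of observed cycle types is {4+2, 3+3, 2+2+1+1, 3+1+1+1}. The candidates containing elements of all these cycle types are (C_3 x C_3) : C_4 (6T10) of order 36, A_6 (6T15) of order 360; the others are excluded. The observed types are precisely the cycle types that occur in (C_3 x C_3) : C_4 (6T10) (apart from the identity). Each of the other remaining candidates has further cycle types, and by the Chebotarev density theorem the matching factorization patterns would occur for a proportion of primes equal to their share of the group: A_6 (6T15) additionally contains elements of type 5+1 (144 of its 360 elements, about 40% of primes). None of the 19 primes tested shows any such pattern (for each of these groups the chance of that is below 10^-4), which rules them out. Hence G = (C_3 x C_3) : C_4 (6T10), of order 36.

(C_3 x C_3) : C_4 (order 36)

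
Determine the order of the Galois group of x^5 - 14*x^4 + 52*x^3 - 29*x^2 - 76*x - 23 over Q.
5

The degree of the splitting field over Q equals the order of the Galois group, so first determine the group. The polynomial f is an irreducible quintic over Q, so G = Gal(f/Q) is a transitive subgroup of S_5: one of C_5 (5T1, order 5), D_5 (5T2, order 10), F_20 (5T3, order 20), A_5 (5T4, order 60) or S_5 (5T5, order 120). The discriminant of f is 1012703329 = 31823^2, a perfect square, so G is contained in A_5. The transitive groups of degree 5 contained in A_5 are: C_5 (5T1, order 5), D_5 (5T2, order 10), A_5 (5T4, order 60). By Dedekind's theorem, for a prime p not dividing disc(f) the degrees of the irreducible factors of f mod p form the cycle type of an element of G. Factoring f modulo the 14 such primes p <= 47 (skipping 11, which divides the discriminant), each new pattern first appears at: mod 2: f = (x^5 + x^2 + 1), pattern 5; mod 23: f = (x)(x + 4)(x + 14)(x + 18)(x + 19), pattern 1+1+1+1+1. No other pattern occurs in this range, so the set of observed cycle types is {5, 1+1+1+1+1}. The candidates containing elements of all these cycle types are C_5 (5T1) of order 5, D_5 (5T2) of order 10, A_5 (5T4) of order 60; the others are excluded. The observed types are precisely the cycle types that occur in C_5 (5T1). Each of the other remaining candidates has further cycle types, and by the Chebotarev density theorem the matching factorization patterns would occur for a proportion of primes equal to their share of the group: D_5 (5T2) additionally contains elements of type 2+2+1 (5 of its 10 elements, about 50% of primes); A_5 (5T4) additionally contains elements of type 3+1+1, 2+2+1 (35 of its 60 elements, about 58% of primes). None of the 14 primes tested shows any such pattern (for each of these groups the chance of that is below 10^-4), which rules them out. Hence G = C_5 (5T1), of order 5. The Galois group C_5 (5T1) has order 5, so the splitting field has degree 5 over Q.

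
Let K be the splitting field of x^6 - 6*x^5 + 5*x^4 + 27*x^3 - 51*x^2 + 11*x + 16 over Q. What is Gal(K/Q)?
PSL(2,5), A_5 acting on 6 points

The polynomial f is an irreducible sextic over Q, so G = Gal(f/Q) is one of the 16 transitive subgroups 6T1, ..., 6T16 of S_6. The discriminant of f is 30991489 = 5567^2, a perfect square, so G is contained in A_6. The transitive groups of degree 6 contained in A_6 are: A_4 (6T4, order 12), S_4 (6T7, order 24), (C_3 x C_3) : C_4 (6T10, order 36), PSL(2,5) (6T12, order 60), A_6 (6T15, order 360). By Dedekind's theorem, for a prime p not dividing disc(f) the degrees of the irreducible factors of f mod p form the cycle type of an element of G. Factoring f modulo the 21 such primes p <= 79 (skipping 19, which divides the discriminant), each new pattern first appears at: mod 2: f = (x)(x^5 + x^3 + x^2 + x + 1), pattern 5+1; mod 7: f = (x^3 + 2x^2 + 4x + 5)(x^3 + 6x^2 + 3x + 6), pattern 3+3; mod 61: f = (x + 1)(x + 23)(x^2 + 44x + 55)(x^2 + 48x + 60), pattern 2+2+1+1. No other pattern occurs in this range, so the set of observed cycle types is {5+1, 3+3, 2+2+1+1}. The candidates containing elements of all these cycle types are PSL(2,5) (6T12) of order 60, A_6 (6T15) of order 360; the others are excluded. The observed types are precisely the cycle types that occur in PSL(2,5) (6T12) (apart from the identity). Each of the other remaining candidates has further cycle types, and by the Chebotarev density theorem the matching factorization patterns would occur for a proportion of primes equal to their share of the group: A_6 (6T15) additionally contains elements of type 4+2, 3+1+1+1 (130 of its 360 elements, about 36% of primes). None of the 21 primes tested shows any such pattern (for each of these groups the chance of that is below 10^-4), which rules them out. Hence G = PSL(2,5) (6T12), of order 60.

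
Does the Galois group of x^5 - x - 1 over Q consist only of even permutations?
The polynomial is irreducible of degree 5 over Q. Its discriminant is 2869, which is not a perfect square. A Galois group lies in the alternating group exactly when the discriminant is a square in Q, so the Galois group (S_5) is not contained in A_5.

No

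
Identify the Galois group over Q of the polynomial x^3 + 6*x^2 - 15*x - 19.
C_3

The polynomial is an irreducible cubic over Q and its discriminant is 59049 = 243^2, a perfect square. For an irreducible cubic, a square discriminant forces the Galois group to be A_3, the cyclic group of order 3.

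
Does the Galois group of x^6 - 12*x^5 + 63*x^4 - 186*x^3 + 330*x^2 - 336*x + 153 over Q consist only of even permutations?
The polynomial is irreducible of degree 6 over Q. Its discriminant is -16003008, which is not a perfect square. A Galois group lies in the alternating group exactly when the discriminant is a square in Q, so the Galois group (PGL(2,5)) is not contained in A_6.

No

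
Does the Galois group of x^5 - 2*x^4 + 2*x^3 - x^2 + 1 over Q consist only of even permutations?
Yes

The polynomial is irreducible of degree 5 over Q. Its discriminant is 2209 = 47^2, a perfect square. A Galois group lies in the alternating group exactly when the discriminant is a square in Q, so the Galois group (D_5) is contained in A_5.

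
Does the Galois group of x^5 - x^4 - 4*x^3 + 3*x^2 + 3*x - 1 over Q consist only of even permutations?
Yes

The polynomial is irreducible of degree 5 over Q. Its discriminant is 14641 = 121^2, a perfect square. A Galois group lies in the alternating group exactly when the discriminant is a square in Q, so the Galois group (C_5) is contained in A_5.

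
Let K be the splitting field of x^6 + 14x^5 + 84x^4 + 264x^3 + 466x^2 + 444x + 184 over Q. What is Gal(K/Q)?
The polynomial f is an irreducible sextic over Q, so G = Gal(f/Q) is one of the 16 transitive subgroups 6T1, ..., 6T16 of S_6. The discriminant of f is -4014080000, which is not a perfect square, so G is not contained in A_6. The transitive groups of degree 6 not contained in A_6 are: C_6 (6T1, order 6), S_3 (6T2, order 6), D_6 (6T3, order 12), C_3 x S_3 (6T5, order 18), A_4 x C_2 (6T6, order 24), S_4 (6T8, order 24), S_3 x S_3 (6T9, order 36), S_4 x C_2 (6T11, order 48), (S_3 x S_3) : C_2 (6T13, order 72), PGL(2,5) (6T14, order 120), S_6 (6T16, order 720). By Dedekind's theorem, for a prime p not dividing disc(f) the degrees of the irreducible factors of f mod p form the cycle type of an element of G. Factoring f modulo the 22 such primes p <= 97 (skipping 2, 5, 7, which divide the discriminant), each new pattern first appears at: mod 3: f = (x^3 + 2x + 1)(x^3 + 2x^2 + x + 1), pattern 3+3; mod 13: f = (x + 1)(x + 9)(x^4 + 4x^3 + 9x^2 + 8x + 6), pattern 4+1+1; mod 37: f = (x^2 + 18x + 12)(x^2 + 34x + 15)(x^2 + 36x + 15), pattern 2+2+2; mod 43: f = (x + 5)(x + 29)(x^2 + 27x + 31)(x^2 + 39x + 8), pattern 2+2+1+1. No other pattern occurs in this range, so the set of observed cycle types is {3+3, 4+1+1, 2+2+2, 2+2+1+1}. The candidates containing elements of all these cycle types are S_4 (6T8) of order 24, S_4 x C_2 (6T11) of order 48, PGL(2,5) (6T14) of order 120, S_6 (6T16) of order 720; the others are excluded. The observed types are precisely the cycle types that occur in S_4 (6T8) (apart from the identity). Each of the other remaining candidates has further cycle types, and by the Chebotarev density theorem the matching factorization patterns would occur for a proportion of primes equal to their share of the group: S_4 x C_2 (6T11) additionally contains elements of type 6, 4+2, 2+1+1+1+1 (17 of its 48 elements, about 35% of primes); PGL(2,5) (6T14) additionally contains elements of type 6, 5+1 (44 of its 120 elements, about 37% of primes); S_6 (6T16) additionally contains elements of type 6, 5+1, 4+2, 3+2+1, 3+1+1+1, 2+1+1+1+1 (529 of its 720 elements, about 73% of primes). None of the 22 primes tested shows any such pattern (for each of these groups the chance of that is below 10^-4), which rules them out. Hence G = S_4 (6T8), of order 24.

S_4 (order 24)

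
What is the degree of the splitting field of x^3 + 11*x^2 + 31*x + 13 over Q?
3

The degree of the splitting field over Q equals the order of the Galois group, so first determine the group. The polynomial is an irreducible cubic over Q and its discriminant is 3136 = 56^2, a perfect square. For an irreducible cubic, a square discriminant forces the Galois group to be A_3, the cyclic group of order 3. The Galois group C_3 (3T1) has order 3, so the splitting field has degree 3 over Q.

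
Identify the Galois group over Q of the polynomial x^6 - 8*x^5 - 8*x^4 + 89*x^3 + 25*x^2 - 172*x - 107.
PSL(2,5)

The polynomial f is an irreducible sextic over Q, so G = Gal(f/Q) is one of the 16 transitive subgroups 6T1, ..., 6T16 of S_6. The discriminant of f is 8413926734596681 = 91727459^2, a perfect square, so G is contained in A_6. The transitive groups of degree 6 contained in A_6 are: A_4 (6T4, order 12), S_4 (6T7, order 24), (C_3 x C_3) : C_4 (6T10, order 36), PSL(2,5) (6T12, order 60), A_6 (6T15, order 360). By Dedekind's theorem, for a prime p not dividing disc(f) the degrees of the irreducible factors of f mod p form the cycle type of an element of G. Factoring f modulo the 21 such primes p <= 79 (skipping 19, which divides the discriminant), each new pattern first appears at: mod 2: f = (x + 1)(x^5 + x^4 + x^3 + x + 1), pattern 5+1; mod 7: f = (x^3 + x + 1)(x^3 + 6x^2 + 5x + 5), pattern 3+3; mod 61: f = (x + 2)(x + 23)(x^2 + 10x + 57)(x^2 + 18x + 46), pattern 2+2+1+1. No other pattern occurs in this range, so the set of observed cycle types is {5+1, 3+3, 2+2+1+1}. The candidates containing elements of all these cycle types are PSL(2,5) (6T12) of order 60, A_6 (6T15) of order 360; the others are excluded. The observed types are precisely the cycle types that occur in PSL(2,5) (6T12) (apart from the identity). Each of the other remaining candidates has further cycle types, and by the Chebotarev density theorem the matching factorization patterns would occur for a proportion of primes equal to their share of the group: A_6 (6T15) additionally contains elements of type 4+2, 3+1+1+1 (130 of its 360 elements, about 36% of primes). None of the 21 primes tested shows any such pattern (for each of these groups the chance of that is below 10^-4), which rules them out. Hence G = PSL(2,5) (6T12), of order 60.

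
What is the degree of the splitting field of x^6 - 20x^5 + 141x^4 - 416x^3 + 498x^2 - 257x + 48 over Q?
60

The degree of the splitting field over Q equals the order of the Galois group, so first determine the group. The polynomial f is an irreducible sextic over Q, so G = Gal(f/Q) is one of the 16 transitive subgroups 6T1, ..., 6T16 of S_6. The discriminant of f is 30991489 = 5567^2, a perfect square, so G is contained in A_6. The transitive groups of degree 6 contained in A_6 are: A_4 (6T4, order 12), S_4 (6T7, order 24), (C_3 x C_3) : C_4 (6T10, order 36), PSL(2,5) (6T12, order 60), A_6 (6T15, order 360). By Dedekind's theorem, for a prime p not dividing disc(f) the degrees of the irreducible factors of f mod p form the cycle type of an element of G. Factoring f modulo the 21 such primes p <= 79 (skipping 19, which divides the discriminant), each new pattern first appears at: mod 2: f = (x)(x^5 + x^3 + 1), pattern 5+1; mod 7: f = (x^3 + 2x^2 + 3)(x^3 + 6x^2 + 3x + 2), pattern 3+3; mod 61: f = (x + 58)(x + 59)(x^2 + 21x + 10)(x^2 + 25x + 13), pattern 2+2+1+1. No other pattern occurs in this range, so the set of observed cycle types is {5+1, 3+3, 2+2+1+1}. The candidates containing elements of all these cycle types are PSL(2,5) (6T12) of order 60, A_6 (6T15) of order 360; the others are excluded. The observed types are precisely the cycle types that occur in PSL(2,5) (6T12) (apart from the identity). Each of the other remaining candidates has further cycle types, and by the Chebotarev density theorem the matching factorization patterns would occur for a proportion of primes equal to their share of the group: A_6 (6T15) additionally contains elements of type 4+2, 3+1+1+1 (130 of its 360 elements, about 36% of primes). None of the 21 primes tested shows any such pattern (for each of these groups the chance of that is below 10^-4), which rules them out. Hence G = PSL(2,5) (6T12), of order 60. The Galois group PSL(2,5) (6T12) has order 60, so the splitting field has degree 60 over Q.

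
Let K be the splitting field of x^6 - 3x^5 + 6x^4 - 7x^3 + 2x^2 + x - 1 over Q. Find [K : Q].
The degree of the splitting field over Q equals the order of the Galois group, so first determine the group. The polynomial f is an irreducible sextic over Q, so G = Gal(f/Q) is one of the 16 transitive subgroups 6T1, ..., 6T16 of S_6. The discriminant of f is 810448, which is not a perfect square, so G is not contained in A_6. The transitive groups of degree 6 not contained in A_6 are: C_6 (6T1, order 6), S_3 (6T2, order 6), D_6 (6T3, order 12), C_3 x S_3 (6T5, order 18), A_4 x C_2 (6T6, order 24), S_4 (6T8, order 24), S_3 x S_3 (6T9, order 36), S_4 x C_2 (6T11, order 48), (S_3 x S_3) : C_2 (6T13, order 72), PGL(2,5) (6T14, order 120), S_6 (6T16, order 720). By Dedekind's theorem, for a prime p not dividing disc(f) the degrees of the irreducible factors of f mod p form the cycle type of an element of G. Factoring f modulo the 22 such primes p <= 89 (skipping 2, 37, which divide the discriminant), each new pattern first appears at: mod 3: f = (x^3 + x^2 + x + 2)(x^3 + 2x^2 + 1), pattern 3+3; mod 5: f = (x^2 + 3)(x^2 + 3x + 4)(x^2 + 4x + 2), pattern 2+2+2; mod 17: f = (x + 1)(x + 15)(x^4 + 15x^3 + 6x^2 + 12x + 9), pattern 4+1+1; mod 67: f = (x + 4)(x + 62)(x^2 + 66x + 40)(x^2 + 66x + 50), pattern 2+2+1+1. No other pattern occurs in this range, so the set of observed cycle types is {3+3, 2+2+2, 4+1+1, 2+2+1+1}. The candidates containing elements of all these cycle types are S_4 (6T8) of order 24, S_4 x C_2 (6T11) of order 48, PGL(2,5) (6T14) of order 120, S_6 (6T16) of order 720; the others are excluded. The observed types are precisely the cycle types that occur in S_4 (6T8) (apart from the identity). Each of the other remaining candidates has further cycle types, and by the Chebotarev density theorem the matching factorization patterns would occur for a proportion of primes equal to their share of the group: S_4 x C_2 (6T11) additionally contains elements of type 6, 4+2, 2+1+1+1+1 (17 of its 48 elements, about 35% of primes); PGL(2,5) (6T14) additionally contains elements of type 6, 5+1 (44 of its 120 elements, about 37% of primes); S_6 (6T16) additionally contains elements of type 6, 5+1, 4+2, 3+2+1, 3+1+1+1, 2+1+1+1+1 (529 of its 720 elements, about 73% of primes). None of the 22 primes tested shows any such pattern (for each of these groups the chance of that is below 10^-4), which rules them out. Hence G = S_4 (6T8), of order 24. The Galois group S_4 (6T8) has order 24, so the splitting field has degree 24 over Q.

24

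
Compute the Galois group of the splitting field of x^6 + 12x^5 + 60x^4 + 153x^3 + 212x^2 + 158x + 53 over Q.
6T16: S_6

The polynomial f is an irreducible sextic over Q, so G = Gal(f/Q) is one of the 16 transitive subgroups 6T1, ..., 6T16 of S_6. The discriminant of f is -219439771, which is not a perfect square, so G is not contained in A_6. The transitive groups of degree 6 not contained in A_6 are: C_6 (6T1, order 6), S_3 (6T2, order 6), D_6 (6T3, order 12), C_3 x S_3 (6T5, order 18), A_4 x C_2 (6T6, order 24), S_4 (6T8, order 24), S_3 x S_3 (6T9, order 36), S_4 x C_2 (6T11, order 48), (S_3 x S_3) : C_2 (6T13, order 72), PGL(2,5) (6T14, order 120), S_6 (6T16, order 720). By Dedekind's theorem, for a prime p not dividing disc(f) the degrees of the irreducible factors of f mod p form the cycle type of an element of G. Factoring f modulo the 4 such primes p <= 7, each new pattern first appears at: mod 2: f = (x^6 + x^3 + 1), pattern 6; mod 3: f = (x + 1)(x^2 + 2x + 2)(x^3 + 2x + 1), pattern 3+2+1; mod 5: f = (x^3 + x + 4)(x^3 + 2x^2 + 4x + 2), pattern 3+3; mod 7: f = (x + 4)(x^5 + x^4 + 6x^2 + 6x + 1), pattern 5+1. No other pattern occurs in this range, so the set of observed cycle types is {6, 3+2+1, 3+3, 5+1}. Among the candidates above, the only group containing elements of all these cycle types is S_6 (6T16); every other candidate lacks at least one of them. Hence G = S_6 (6T16), of order 720.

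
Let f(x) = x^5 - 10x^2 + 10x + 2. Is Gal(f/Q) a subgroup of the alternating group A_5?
No

The polynomial is irreducible of degree 5 over Q. Its discriminant is 18050000, which is not a perfect square. A Galois group lies in the alternating group exactly when the discriminant is a square in Q, so the Galois group (F_20) is not contained in A_5.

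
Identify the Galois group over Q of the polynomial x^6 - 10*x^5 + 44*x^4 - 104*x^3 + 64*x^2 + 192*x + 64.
(C_3 x C_3) : C_4

The polynomial f is an irreducible sextic over Q, so G = Gal(f/Q) is one of the 16 transitive subgroups 6T1, ..., 6T16 of S_6. The discriminant of f is 564385546240000 = 23756800^2, a perfect square, so G is contained in A_6. The transitive groups of degree 6 contained in A_6 are: A_4 (6T4, order 12), S_4 (6T7, order 24), (C_3 x C_3) : C_4 (6T10, order 36), PSL(2,5) (6T12, order 60), A_6 (6T15, order 360). By Dedekind's theorem, for a prime p not dividing disc(f) the degrees of the irreducible factors of f mod p form the cycle type of an element of G. Factoring f modulo the 19 such primes p <= 79 (skipping 2, 5, 29, which divide the discriminant), each new pattern first appears at: mod 3: f = (x^2 + 2x + 2)(x^4 + x + 2), pattern 4+2; mod 11: f = (x^3 + 2x^2 + x + 8)(x^3 + 10x^2 + x + 8), pattern 3+3; mod 19: f = (x + 1)(x + 3)(x^2 + x + 9)(x^2 + 4x + 8), pattern 2+2+1+1; mod 61: f = (x + 7)(x + 21)(x + 54)(x^3 + 30x^2 + 12x + 8), pattern 3+1+1+1. No other pattern occurs in this range, so the set of observed cycle types is {4+2, 3+3, 2+2+1+1, 3+1+1+1}. The candidates containing elements of all these cycle types are (C_3 x C_3) : C_4 (6T10) of order 36, A_6 (6T15) of order 360; the others are excluded. The observed types are precisely the cycle types that occur in (C_3 x C_3) : C_4 (6T10) (apart from the identity). Each of the other remaining candidates has further cycle types, and by the Chebotarev density theorem the matching factorization patterns would occur for a proportion of primes equal to their share of the group: A_6 (6T15) additionally contains elements of type 5+1 (144 of its 360 elements, about 40% of primes). None of the 19 primes tested shows any such pattern (for each of these groups the chance of that is below 10^-4), which rules them out. Hence G = (C_3 x C_3) : C_4 (6T10), of order 36.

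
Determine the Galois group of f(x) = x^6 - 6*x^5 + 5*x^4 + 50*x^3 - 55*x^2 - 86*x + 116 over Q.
The polynomial f is an irreducible sextic over Q, so G = Gal(f/Q) is one of the 16 transitive subgroups 6T1, ..., 6T16 of S_6. The discriminant of f is 38875225000000 = 6235000^2, a perfect square, so G is contained in A_6. The transitive groups of degree 6 contained in A_6 are: A_4 (6T4, order 12), S_4 (6T7, order 24), (C_3 x C_3) : C_4 (6T10, order 36), PSL(2,5) (6T12, order 60), A_6 (6T15, order 360). By Dedekind's theorem, for a prime p not dividing disc(f) the degrees of the irreducible factors of f mod p form the cycle type of an element of G. Factoring f modulo the 19 such primes p <= 83 (skipping 2, 5, 29, 43, which divide the discriminant), each new pattern first appears at: mod 3: f = (x^2 + 2x + 2)(x^4 + x^3 + x^2 + x + 1), pattern 4+2; mod 11: f = (x^3 + x^2 + 2)(x^3 + 4x^2 + x + 3), pattern 3+3; mod 19: f = (x + 3)(x + 17)(x^2 + 4x + 2)(x^2 + 8x + 3), pattern 2+2+1+1; mod 61: f = (x + 18)(x + 36)(x + 39)(x^3 + 23x^2 + 53x + 20), pattern 3+1+1+1. No other pattern occurs in this range, so the set of observed cycle types is {4+2, 3+3, 2+2+1+1, 3+1+1+1}. The candidates containing elements of all these cycle types are (C_3 x C_3) : C_4 (6T10) of order 36, A_6 (6T15) of order 360; the others are excluded. The observed types are precisely the cycle types that occur in (C_3 x C_3) : C_4 (6T10) (apart from the identity). Each of the other remaining candidates has further cycle types, and by the Chebotarev density theorem the matching factorization patterns would occur for a proportion of primes equal to their share of the group: A_6 (6T15) additionally contains elements of type 5+1 (144 of its 360 elements, about 40% of primes). None of the 19 primes tested shows any such pattern (for each of these groups the chance of that is below 10^-4), which rules them out. Hence G = (C_3 x C_3) : C_4 (6T10), of order 36.

(C_3 x C_3) : C_4 (also written G36+)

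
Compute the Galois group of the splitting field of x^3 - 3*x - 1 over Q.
The polynomial is an irreducible cubic over Q and its discriminant is 81 = 9^2, a perfect square. For an irreducible cubic, a square discriminant forces the Galois group to be A_3, the cyclic group of order 3.

C_3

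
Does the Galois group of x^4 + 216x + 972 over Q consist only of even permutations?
The polynomial is irreducible of degree 4 over Q. Its discriminant is 176319369216 = 419904^2, a perfect square. A Galois group lies in the alternating group exactly when the discriminant is a square in Q, so the Galois group (A_4) is contained in A_4.

Yes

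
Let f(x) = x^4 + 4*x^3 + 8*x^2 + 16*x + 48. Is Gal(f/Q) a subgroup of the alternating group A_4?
The polynomial is irreducible of degree 4 over Q. Its discriminant is 12845056 = 3584^2, a perfect square. A Galois group lies in the alternating group exactly when the discriminant is a square in Q, so the Galois group (A_4) is contained in A_4.

Yes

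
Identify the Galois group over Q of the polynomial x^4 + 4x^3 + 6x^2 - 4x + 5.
A_4 (also written A4)

The polynomial is an irreducible quartic over Q and its discriminant is 331776 = 576^2, a perfect square, so the Galois group is contained in A_4. The resolvent cubic y^3 - 6*y^2 - 36*y + 24 is irreducible over Q. An irreducible resolvent with square discriminant gives A_4.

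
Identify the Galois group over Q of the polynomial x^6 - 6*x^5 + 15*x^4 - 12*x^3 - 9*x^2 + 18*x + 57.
C_6, the cyclic group of order 6

The polynomial f is an irreducible sextic over Q, so G = Gal(f/Q) is one of the 16 transitive subgroups 6T1, ..., 6T16 of S_6. The discriminant of f is -21134460321792, which is not a perfect square, so G is not contained in A_6. The transitive groups of degree 6 not contained in A_6 are: C_6 (6T1, order 6), S_3 (6T2, order 6), D_6 (6T3, order 12), C_3 x S_3 (6T5, order 18), A_4 x C_2 (6T6, order 24), S_4 (6T8, order 24), S_3 x S_3 (6T9, order 36), S_4 x C_2 (6T11, order 48), (S_3 x S_3) : C_2 (6T13, order 72), PGL(2,5) (6T14, order 120), S_6 (6T16, order 720). By Dedekind's theorem, for a prime p not dividing disc(f) the degrees of the irreducible factors of f mod p form the cycle type of an element of G. Factoring f modulo the 37 such primes p <= 167 (skipping 2, 3, which divide the discriminant), each new pattern first appears at: mod 5: f = (x^6 + 4x^5 + 3x^3 + x^2 + 3x + 2), pattern 6; mod 7: f = (x^3 + 4x^2 + 3x + 2)(x^3 + 4x^2 + 3x + 4), pattern 3+3; mod 17: f = (x^2 + x + 2)(x^2 + 4x + 16)(x^2 + 6x + 14), pattern 2+2+2; mod 19: f = (x)(x + 3)(x + 5)(x + 6)(x + 8)(x + 10), pattern 1+1+1+1+1+1. No other pattern occurs in this range, so the set of observed cycle types is {6, 3+3, 2+2+2, 1+1+1+1+1+1}. The candidates containing elements of all these cycle types are C_6 (6T1) of order 6, D_6 (6T3) of order 12, C_3 x S_3 (6T5) of order 18, A_4 x C_2 (6T6) of order 24, S_3 x S_3 (6T9) of order 36, S_4 x C_2 (6T11) of order 48, (S_3 x S_3) : C_2 (6T13) of order 72, PGL(2,5) (6T14) of order 120, S_6 (6T16) of order 720; the others are excluded. The observed types are precisely the cycle types that occur in C_6 (6T1). Each of the other remaining candidates has further cycle types, and by the Chebotarev density theorem the matching factorization patterns would occur for a proportion of primes equal to their share of the group: D_6 (6T3) additionally contains elements of type 2+2+1+1 (3 of its 12 elements, about 25% of primes); C_3 x S_3 (6T5) additionally contains elements of type 3+1+1+1 (4 of its 18 elements, about 22% of primes); A_4 x C_2 (6T6) additionally contains elements of type 2+2+1+1, 2+1+1+1+1 (6 of its 24 elements, about 25% of primes); S_3 x S_3 (6T9) additionally contains elements of type 3+1+1+1, 2+2+1+1 (13 of its 36 elements, about 36% of primes); S_4 x C_2 (6T11) additionally contains elements of type 4+2, 4+1+1, 2+2+1+1, 2+1+1+1+1 (24 of its 48 elements, about 50% of primes); (S_3 x S_3) : C_2 (6T13) additionally contains elements of type 4+2, 3+2+1, 3+1+1+1, 2+2+1+1, 2+1+1+1+1 (49 of its 72 elements, about 68% of primes); PGL(2,5) (6T14) additionally contains elements of type 5+1, 4+1+1, 2+2+1+1 (69 of its 120 elements, about 58% of primes); S_6 (6T16) additionally contains elements of type 5+1, 4+2, 4+1+1, 3+2+1, 3+1+1+1, 2+2+1+1, 2+1+1+1+1 (544 of its 720 elements, about 76% of primes). None of the 37 primes tested shows any such pattern (for each of these groups the chance of that is below 10^-4), which rules them out. Hence G = C_6 (6T1), of order 6.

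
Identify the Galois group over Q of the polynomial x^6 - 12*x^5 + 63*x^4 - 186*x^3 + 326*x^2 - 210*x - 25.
S_4 (also written S4+)

The polynomial f is an irreducible sextic over Q, so G = Gal(f/Q) is one of the 16 transitive subgroups 6T1, ..., 6T16 of S_6. The discriminant of f is 5068090137870400 = 71190520^2, a perfect square, so G is contained in A_6. The transitive groups of degree 6 contained in A_6 are: A_4 (6T4, order 12), S_4 (6T7, order 24), (C_3 x C_3) : C_4 (6T10, order 36), PSL(2,5) (6T12, order 60), A_6 (6T15, order 360). By Dedekind's theorem, for a prime p not dividing disc(f) the degrees of the irreducible factors of f mod p form the cycle type of an element of G. Factoring f modulo the 79 such primes p <= 433 (skipping 2, 5, 23, 223, 347, which divide the discriminant), each new pattern first appears at: mod 3: f = (x^3 + x^2 + 2x + 1)(x^3 + 2x^2 + 2x + 2), pattern 3+3; mod 7: f = (x^2 + 6x + 6)(x^4 + 3x^3 + 4x^2 + 3x + 4), pattern 4+2; mod 19: f = (x + 3)(x + 5)(x^2 + 7x + 15)(x^2 + 11x + 2), pattern 2+2+1+1. No other pattern occurs in this range, so the set of observed cycle types is {3+3, 4+2, 2+2+1+1}. The candidates containing elements of all these cycle types are S_4 (6T7) of order 24, (C_3 x C_3) : C_4 (6T10) of order 36, A_6 (6T15) of order 360; the others are excluded. The observed types are precisely the cycle types that occur in S_4 (6T7) (apart from the identity). Each of the other remaining candidates has further cycle types, and by the Chebotarev density theorem the matching factorization patterns would occur for a proportion of primes equal to their share of the group: (C_3 x C_3) : C_4 (6T10) additionally contains elements of type 3+1+1+1 (4 of its 36 elements, about 11% of primes); A_6 (6T15) additionally contains elements of type 5+1, 3+1+1+1 (184 of its 360 elements, about 51% of primes). None of the 79 primes tested shows any such pattern (for each of these groups the chance of that is below 10^-4), which rules them out. Hence G = S_4 (6T7), of order 24.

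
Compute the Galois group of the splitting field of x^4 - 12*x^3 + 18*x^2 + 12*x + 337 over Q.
D_4

The polynomial is an irreducible quartic over Q and its discriminant is -14447280128, which is not a perfect square, so the Galois group is not contained in A_4. The resolvent cubic y^3 - 18*y^2 - 1492*y - 24408 has exactly one rational root, so the Galois group is C_4 or D_4. The quartic remains irreducible over Q(sqrt(disc)), so the group is D_4.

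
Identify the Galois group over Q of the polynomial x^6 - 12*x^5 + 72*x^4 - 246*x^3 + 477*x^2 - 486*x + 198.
D_6

The polynomial f is an irreducible sextic over Q, so G = Gal(f/Q) is one of the 16 transitive subgroups 6T1, ..., 6T16 of S_6. The discriminant of f is 132239526912, which is not a perfect square, so G is not contained in A_6. The transitive groups of degree 6 not contained in A_6 are: C_6 (6T1, order 6), S_3 (6T2, order 6), D_6 (6T3, order 12), C_3 x S_3 (6T5, order 18), A_4 x C_2 (6T6, order 24), S_4 (6T8, order 24), S_3 x S_3 (6T9, order 36), S_4 x C_2 (6T11, order 48), (S_3 x S_3) : C_2 (6T13, order 72), PGL(2,5) (6T14, order 120), S_6 (6T16, order 720). By Dedekind's theorem, for a prime p not dividing disc(f) the degrees of the irreducible factors of f mod p form the cycle type of an element of G. Factoring f modulo the 79 such primes p <= 419 (skipping 2, 3, which divide the discriminant), each new pattern first appears at: mod 5: f = (x^6 + 3x^5 + 2x^4 + 4x^3 + 2x^2 + 4x + 3), pattern 6; mod 7: f = (x^2 + 2)(x^2 + 4x + 5)(x^2 + 5x + 3), pattern 2+2+2; mod 11: f = (x)(x + 6)(x^2 + 5x + 3)(x^2 + 10x + 6), pattern 2+2+1+1; mod 13: f = (x^3 + 7x^2 + 4x + 12)(x^3 + 7x^2 + 6x + 10), pattern 3+3; mod 97: f = (x + 4)(x + 13)(x + 21)(x + 23)(x + 55)(x + 66), pattern 1+1+1+1+1+1. No other pattern occurs in this range, so the set of observed cycle types is {6, 2+2+2, 2+2+1+1, 3+3, 1+1+1+1+1+1}. The candidates containing elements of all these cycle types are D_6 (6T3) of order 12, A_4 x C_2 (6T6) of order 24, S_3 x S_3 (6T9) of order 36, S_4 x C_2 (6T11) of order 48, (S_3 x S_3) : C_2 (6T13) of order 72, PGL(2,5) (6T14) of order 120, S_6 (6T16) of order 720; the others are excluded. The observed types are precisely the cycle types that occur in D_6 (6T3). Each of the other remaining candidates has further cycle types, and by the Chebotarev density theorem the matching factorization patterns would occur for a proportion of primes equal to their share of the group: A_4 x C_2 (6T6) additionally contains elements of type 2+1+1+1+1 (3 of its 24 elements, about 12% of primes); S_3 x S_3 (6T9) additionally contains elements of type 3+1+1+1 (4 of its 36 elements, about 11% of primes); S_4 x C_2 (6T11) additionally contains elements of type 4+2, 4+1+1, 2+1+1+1+1 (15 of its 48 elements, about 31% of primes); (S_3 x S_3) : C_2 (6T13) additionally contains elements of type 4+2, 3+2+1, 3+1+1+1, 2+1+1+1+1 (40 of its 72 elements, about 56% of primes); PGL(2,5) (6T14) additionally contains elements of type 5+1, 4+1+1 (54 of its 120 elements, about 45% of primes); S_6 (6T16) additionally contains elements of type 5+1, 4+2, 4+1+1, 3+2+1, 3+1+1+1, 2+1+1+1+1 (499 of its 720 elements, about 69% of primes). None of the 79 primes tested shows any such pattern (for each of these groups the chance of that is below 10^-4), which rules them out. Hence G = D_6 (6T3), of order 12.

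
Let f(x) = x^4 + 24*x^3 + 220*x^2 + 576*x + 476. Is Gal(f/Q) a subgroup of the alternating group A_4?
No

The polynomial is irreducible of degree 4 over Q. Its discriminant is 20038418432, which is not a perfect square. A Galois group lies in the alternating group exactly when the discriminant is a square in Q, so the Galois group (C_4) is not contained in A_4.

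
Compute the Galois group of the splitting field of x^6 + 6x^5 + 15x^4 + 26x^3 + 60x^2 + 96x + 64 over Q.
S_3, S_3 acting on 6 points

The polynomial f is an irreducible sextic over Q, so G = Gal(f/Q) is one of the 16 transitive subgroups 6T1, ..., 6T16 of S_6. The discriminant of f is -1160950579200, which is not a perfect square, so G is not contained in A_6. The transitive groups of degree 6 not contained in A_6 are: C_6 (6T1, order 6), S_3 (6T2, order 6), D_6 (6T3, order 12), C_3 x S_3 (6T5, order 18), A_4 x C_2 (6T6, order 24), S_4 (6T8, order 24), S_3 x S_3 (6T9, order 36), S_4 x C_2 (6T11, order 48), (S_3 x S_3) : C_2 (6T13, order 72), PGL(2,5) (6T14, order 120), S_6 (6T16, order 720). By Dedekind's theorem, for a prime p not dividing disc(f) the degrees of the irreducible factors of f mod p form the cycle type of an element of G. Factoring f modulo the 23 such primes p <= 101 (skipping 2, 3, 5, which divide the discriminant), each new pattern first appears at: mod 7: f = (x^3 + 3x^2 + 2x + 5)(x^3 + 3x^2 + 4x + 3), pattern 3+3; mod 11: f = (x^2 + 4)(x^2 + 8x + 6)(x^2 + 9x + 10), pattern 2+2+2; mod 61: f = (x + 25)(x + 27)(x + 44)(x + 48)(x + 50)(x + 56), pattern 1+1+1+1+1+1. No other pattern occurs in this range, so the set of observed cycle types is {3+3, 2+2+2, 1+1+1+1+1+1}. The candidates containing elements of all these cycle types are C_6 (6T1) of order 6, S_3 (6T2) of order 6, D_6 (6T3) of order 12, C_3 x S_3 (6T5) of order 18, A_4 x C_2 (6T6) of order 24, S_4 (6T8) of order 24, S_3 x S_3 (6T9) of order 36, S_4 x C_2 (6T11) of order 48, (S_3 x S_3) : C_2 (6T13) of order 72, PGL(2,5) (6T14) of order 120, S_6 (6T16) of order 720; the others are excluded. The observed types are precisely the cycle types that occur in S_3 (6T2). Each of the other remaining candidates has further cycle types, and by the Chebotarev density theorem the matching factorization patterns would occur for a proportion of primes equal to their share of the group: C_6 (6T1) additionally contains elements of type 6 (2 of its 6 elements, about 33% of primes); D_6 (6T3) additionally contains elements of type 6, 2+2+1+1 (5 of its 12 elements, about 42% of primes); C_3 x S_3 (6T5) additionally contains elements of type 6, 3+1+1+1 (10 of its 18 elements, about 56% of primes); A_4 x C_2 (6T6) additionally contains elements of type 6, 2+2+1+1, 2+1+1+1+1 (14 of its 24 elements, about 58% of primes); S_4 (6T8) additionally contains elements of type 4+1+1, 2+2+1+1 (9 of its 24 elements, about 38% of primes); S_3 x S_3 (6T9) additionally contains elements of type 6, 3+1+1+1, 2+2+1+1 (25 of its 36 elements, about 69% of primes); S_4 x C_2 (6T11) additionally contains elements of type 6, 4+2, 4+1+1, 2+2+1+1, 2+1+1+1+1 (32 of its 48 elements, about 67% of primes); (S_3 x S_3) : C_2 (6T13) additionally contains elements of type 6, 4+2, 3+2+1, 3+1+1+1, 2+2+1+1, 2+1+1+1+1 (61 of its 72 elements, about 85% of primes); PGL(2,5) (6T14) additionally contains elements of type 6, 5+1, 4+1+1, 2+2+1+1 (89 of its 120 elements, about 74% of primes); S_6 (6T16) additionally contains elements of type 6, 5+1, 4+2, 4+1+1, 3+2+1, 3+1+1+1, 2+2+1+1, 2+1+1+1+1 (664 of its 720 elements, about 92% of primes). None of the 23 primes tested shows any such pattern (for each of these groups the chance of that is below 10^-4), which rules them out. Hence G = S_3 (6T2), of order 6.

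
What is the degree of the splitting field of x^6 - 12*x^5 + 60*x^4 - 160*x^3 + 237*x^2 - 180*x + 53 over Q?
24

The degree of the splitting field over Q equals the order of the Galois group, so first determine the group. The polynomial f is an irreducible sextic over Q, so G = Gal(f/Q) is one of the 16 transitive subgroups 6T1, ..., 6T16 of S_6. The discriminant of f is -419904, which is not a perfect square, so G is not contained in A_6. The transitive groups of degree 6 not contained in A_6 are: C_6 (6T1, order 6), S_3 (6T2, order 6), D_6 (6T3, order 12), C_3 x S_3 (6T5, order 18), A_4 x C_2 (6T6, order 24), S_4 (6T8, order 24), S_3 x S_3 (6T9, order 36), S_4 x C_2 (6T11, order 48), (S_3 x S_3) : C_2 (6T13, order 72), PGL(2,5) (6T14, order 120), S_6 (6T16, order 720). By Dedekind's theorem, for a prime p not dividing disc(f) the degrees of the irreducible factors of f mod p form the cycle type of an element of G. Factoring f modulo the 33 such primes p <= 149 (skipping 2, 3, which divide the discriminant), each new pattern first appears at: mod 5: f = (x^3 + x^2 + x + 4)(x^3 + 2x^2 + 2x + 2), pattern 3+3; mod 7: f = (x^6 + 2x^5 + 4x^4 + x^3 + 6x^2 + 2x + 4), pattern 6; mod 17: f = (x + 6)(x + 7)(x^2 + 13x + 7)(x^2 + 13x + 14), pattern 2+2+1+1; mod 19: f = (x + 1)(x + 6)(x + 9)(x + 14)(x^2 + 15x + 1), pattern 2+1+1+1+1; mod 71: f = (x^2 + 67x + 20)(x^2 + 67x + 29)(x^2 + 67x + 34), pattern 2+2+2. No other pattern occurs in this range, so the set of observed cycle types is {3+3, 6, 2+2+1+1, 2+1+1+1+1, 2+2+2}. The candidates containing elements of all these cycle types are A_4 x C_2 (6T6) of order 24, S_4 x C_2 (6T11) of order 48, (S_3 x S_3) : C_2 (6T13) of order 72, S_6 (6T16) of order 720; the others are excluded. The observed types are precisely the cycle types that occur in A_4 x C_2 (6T6) (apart from the identity). Each of the other remaining candidates has further cycle types, and by the Chebotarev density theorem the matching factorization patterns would occur for a proportion of primes equal to their share of the group: S_4 x C_2 (6T11) additionally contains elements of type 4+2, 4+1+1 (12 of its 48 elements, about 25% of primes); (S_3 x S_3) : C_2 (6T13) additionally contains elements of type 4+2, 3+2+1, 3+1+1+1 (34 of its 72 elements, about 47% of primes); S_6 (6T16) additionally contains elements of type 5+1, 4+2, 4+1+1, 3+2+1, 3+1+1+1 (484 of its 720 elements, about 67% of primes). None of the 33 primes tested shows any such pattern (for each of these groups the chance of that is below 10^-4), which rules them out. Hence G = A_4 x C_2 (6T6), of order 24. The Galois group A_4 x C_2 (6T6) has order 24, so the splitting field has degree 24 over Q.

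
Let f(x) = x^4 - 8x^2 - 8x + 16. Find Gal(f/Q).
S_4 (order 24)

The polynomial is an irreducible quartic over Q and its discriminant is -1159168, which is not a perfect square, so the Galois group is not contained in A_4. The resolvent cubic y^3 + 8*y^2 - 64*y - 576 is irreducible over Q. An irreducible resolvent with non-square discriminant gives S_4.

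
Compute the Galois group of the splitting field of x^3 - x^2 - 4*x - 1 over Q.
The polynomial is an irreducible cubic over Q and its discriminant is 169 = 13^2, a perfect square. For an irreducible cubic, a square discriminant forces the Galois group to be A_3, the cyclic group of order 3.

C_3, A_3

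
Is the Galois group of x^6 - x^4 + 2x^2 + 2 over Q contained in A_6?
The polynomial is irreducible of degree 6 over Q. Its discriminant is -5120000, which is not a perfect square. A Galois group lies in the alternating group exactly when the discriminant is a square in Q, so the Galois group (S_4) is not contained in A_6.

No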